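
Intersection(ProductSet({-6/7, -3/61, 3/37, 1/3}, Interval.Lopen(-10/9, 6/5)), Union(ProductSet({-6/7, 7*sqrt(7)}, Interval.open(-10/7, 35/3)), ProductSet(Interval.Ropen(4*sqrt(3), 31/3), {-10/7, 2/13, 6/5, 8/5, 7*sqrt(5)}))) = ProductSet({-6/7}, Interval.Lopen(-10/9, 6/5))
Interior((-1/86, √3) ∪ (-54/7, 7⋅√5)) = (-54/7, 7⋅√5)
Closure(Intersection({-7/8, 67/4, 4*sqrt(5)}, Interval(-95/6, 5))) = {-7/8}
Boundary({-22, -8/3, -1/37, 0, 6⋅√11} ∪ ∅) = {-22, -8/3, -1/37, 0, 6⋅√11}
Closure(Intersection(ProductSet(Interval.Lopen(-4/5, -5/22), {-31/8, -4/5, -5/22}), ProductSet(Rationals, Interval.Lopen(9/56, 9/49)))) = EmptySet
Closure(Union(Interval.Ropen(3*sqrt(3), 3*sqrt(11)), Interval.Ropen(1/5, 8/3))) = Union(Interval(1/5, 8/3), Interval(3*sqrt(3), 3*sqrt(11)))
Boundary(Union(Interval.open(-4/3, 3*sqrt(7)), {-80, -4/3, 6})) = {-80, -4/3, 3*sqrt(7)}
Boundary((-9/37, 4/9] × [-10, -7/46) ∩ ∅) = ∅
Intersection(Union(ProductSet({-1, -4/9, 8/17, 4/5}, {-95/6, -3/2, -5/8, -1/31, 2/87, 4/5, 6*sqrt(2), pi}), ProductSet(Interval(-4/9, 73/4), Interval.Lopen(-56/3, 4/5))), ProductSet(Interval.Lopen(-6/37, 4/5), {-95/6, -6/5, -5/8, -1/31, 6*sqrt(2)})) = Union(ProductSet({8/17, 4/5}, {-95/6, -5/8, -1/31, 6*sqrt(2)}), ProductSet(Interval.Lopen(-6/37, 4/5), {-95/6, -6/5, -5/8, -1/31}))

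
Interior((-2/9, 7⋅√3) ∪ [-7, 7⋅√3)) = (-7, 7⋅√3)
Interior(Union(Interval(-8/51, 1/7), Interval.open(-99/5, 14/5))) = Interval.open(-99/5, 14/5)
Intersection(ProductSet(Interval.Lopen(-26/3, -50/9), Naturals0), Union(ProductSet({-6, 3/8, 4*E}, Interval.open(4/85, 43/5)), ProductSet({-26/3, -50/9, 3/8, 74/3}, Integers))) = Union(ProductSet({-6}, Range(1, 9, 1)), ProductSet({-50/9}, Naturals0))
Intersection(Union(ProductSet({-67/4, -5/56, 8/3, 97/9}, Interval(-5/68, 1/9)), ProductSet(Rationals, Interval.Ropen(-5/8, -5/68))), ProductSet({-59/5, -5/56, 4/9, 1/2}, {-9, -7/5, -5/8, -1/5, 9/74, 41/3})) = ProductSet({-59/5, -5/56, 4/9, 1/2}, {-5/8, -1/5})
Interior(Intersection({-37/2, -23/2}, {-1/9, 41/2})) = EmptySet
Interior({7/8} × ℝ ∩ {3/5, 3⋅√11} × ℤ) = ∅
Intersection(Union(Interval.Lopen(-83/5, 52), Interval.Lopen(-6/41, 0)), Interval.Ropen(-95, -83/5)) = EmptySet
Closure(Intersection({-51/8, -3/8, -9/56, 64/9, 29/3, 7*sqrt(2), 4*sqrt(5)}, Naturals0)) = EmptySet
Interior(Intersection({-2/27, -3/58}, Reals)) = EmptySet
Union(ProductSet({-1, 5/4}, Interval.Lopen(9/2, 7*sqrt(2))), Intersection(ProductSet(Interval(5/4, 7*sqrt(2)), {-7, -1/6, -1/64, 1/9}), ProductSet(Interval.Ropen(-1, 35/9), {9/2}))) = ProductSet({-1, 5/4}, Interval.Lopen(9/2, 7*sqrt(2)))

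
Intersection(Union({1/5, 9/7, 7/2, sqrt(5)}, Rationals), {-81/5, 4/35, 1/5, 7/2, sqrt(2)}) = {-81/5, 4/35, 1/5, 7/2}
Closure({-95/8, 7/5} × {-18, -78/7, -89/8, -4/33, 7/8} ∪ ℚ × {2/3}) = (ℝ × {2/3}) ∪ ({-95/8, 7/5} × {-18, -78/7, -89/8, -4/33, 7/8})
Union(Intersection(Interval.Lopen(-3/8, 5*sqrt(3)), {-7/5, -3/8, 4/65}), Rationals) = Rationals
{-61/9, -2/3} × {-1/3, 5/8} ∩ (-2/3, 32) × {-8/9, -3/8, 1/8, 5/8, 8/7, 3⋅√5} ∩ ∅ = ∅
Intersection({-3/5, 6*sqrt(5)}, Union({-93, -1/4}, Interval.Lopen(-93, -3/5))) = {-3/5}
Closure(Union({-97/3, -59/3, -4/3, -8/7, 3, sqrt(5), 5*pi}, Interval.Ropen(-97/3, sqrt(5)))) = Union({3, 5*pi}, Interval(-97/3, sqrt(5)))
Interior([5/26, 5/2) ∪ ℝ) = (-∞, ∞)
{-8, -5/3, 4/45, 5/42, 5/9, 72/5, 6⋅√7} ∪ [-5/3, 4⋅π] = {-8, 72/5, 6⋅√7} ∪ [-5/3, 4⋅π]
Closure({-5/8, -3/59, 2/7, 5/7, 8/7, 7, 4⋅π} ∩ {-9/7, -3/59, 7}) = {-3/59, 7}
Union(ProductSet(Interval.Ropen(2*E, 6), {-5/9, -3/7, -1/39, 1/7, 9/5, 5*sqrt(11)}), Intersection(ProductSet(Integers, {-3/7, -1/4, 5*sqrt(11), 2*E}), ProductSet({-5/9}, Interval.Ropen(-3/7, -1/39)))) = ProductSet(Interval.Ropen(2*E, 6), {-5/9, -3/7, -1/39, 1/7, 9/5, 5*sqrt(11)})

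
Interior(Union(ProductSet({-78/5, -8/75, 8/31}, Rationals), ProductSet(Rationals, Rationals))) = EmptySet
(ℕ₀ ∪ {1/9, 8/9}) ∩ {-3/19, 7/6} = ∅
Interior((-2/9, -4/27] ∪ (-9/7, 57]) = (-9/7, 57)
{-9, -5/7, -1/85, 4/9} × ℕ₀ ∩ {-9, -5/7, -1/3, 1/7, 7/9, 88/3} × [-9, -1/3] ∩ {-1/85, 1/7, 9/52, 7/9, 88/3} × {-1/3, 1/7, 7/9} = ∅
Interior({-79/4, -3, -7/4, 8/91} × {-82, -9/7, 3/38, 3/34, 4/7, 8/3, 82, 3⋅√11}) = ∅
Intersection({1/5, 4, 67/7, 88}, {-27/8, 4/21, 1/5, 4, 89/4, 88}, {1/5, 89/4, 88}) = {1/5, 88}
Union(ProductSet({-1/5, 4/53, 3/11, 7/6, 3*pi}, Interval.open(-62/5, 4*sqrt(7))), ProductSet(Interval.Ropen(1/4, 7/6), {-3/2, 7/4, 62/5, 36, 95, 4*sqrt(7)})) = Union(ProductSet({-1/5, 4/53, 3/11, 7/6, 3*pi}, Interval.open(-62/5, 4*sqrt(7))), ProductSet(Interval.Ropen(1/4, 7/6), {-3/2, 7/4, 62/5, 36, 95, 4*sqrt(7)}))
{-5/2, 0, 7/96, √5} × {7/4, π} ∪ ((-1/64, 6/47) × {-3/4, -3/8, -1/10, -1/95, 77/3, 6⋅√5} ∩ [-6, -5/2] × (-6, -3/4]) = {-5/2, 0, 7/96, √5} × {7/4, π}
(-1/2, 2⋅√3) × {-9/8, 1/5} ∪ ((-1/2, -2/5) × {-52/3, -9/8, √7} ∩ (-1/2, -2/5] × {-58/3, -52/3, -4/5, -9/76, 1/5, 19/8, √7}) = ((-1/2, -2/5) × {-52/3, √7}) ∪ ((-1/2, 2⋅√3) × {-9/8, 1/5})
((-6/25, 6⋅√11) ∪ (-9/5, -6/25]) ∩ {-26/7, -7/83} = {-7/83}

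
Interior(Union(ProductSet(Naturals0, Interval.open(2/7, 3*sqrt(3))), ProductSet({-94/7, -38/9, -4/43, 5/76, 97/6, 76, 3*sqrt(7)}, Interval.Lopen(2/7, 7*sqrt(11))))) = EmptySet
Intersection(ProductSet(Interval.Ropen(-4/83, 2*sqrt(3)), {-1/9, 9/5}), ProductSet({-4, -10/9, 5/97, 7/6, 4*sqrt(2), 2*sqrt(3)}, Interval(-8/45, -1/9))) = ProductSet({5/97, 7/6}, {-1/9})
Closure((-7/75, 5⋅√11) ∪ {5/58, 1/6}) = [-7/75, 5⋅√11]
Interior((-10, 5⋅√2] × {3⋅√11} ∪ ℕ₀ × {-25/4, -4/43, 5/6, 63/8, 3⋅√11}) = ∅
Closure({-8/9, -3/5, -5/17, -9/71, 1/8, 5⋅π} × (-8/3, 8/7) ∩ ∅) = ∅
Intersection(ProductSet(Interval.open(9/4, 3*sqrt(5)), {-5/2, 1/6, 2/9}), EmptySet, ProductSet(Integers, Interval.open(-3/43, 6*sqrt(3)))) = EmptySet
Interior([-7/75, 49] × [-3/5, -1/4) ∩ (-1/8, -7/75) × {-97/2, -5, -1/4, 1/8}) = ∅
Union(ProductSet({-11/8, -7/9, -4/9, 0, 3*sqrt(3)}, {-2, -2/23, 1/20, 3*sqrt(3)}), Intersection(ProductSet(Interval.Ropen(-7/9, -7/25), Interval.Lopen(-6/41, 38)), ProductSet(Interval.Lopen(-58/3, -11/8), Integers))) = ProductSet({-11/8, -7/9, -4/9, 0, 3*sqrt(3)}, {-2, -2/23, 1/20, 3*sqrt(3)})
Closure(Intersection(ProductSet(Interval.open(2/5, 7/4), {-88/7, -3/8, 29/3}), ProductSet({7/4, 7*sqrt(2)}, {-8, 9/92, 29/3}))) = EmptySet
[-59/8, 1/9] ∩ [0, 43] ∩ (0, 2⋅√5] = (0, 1/9]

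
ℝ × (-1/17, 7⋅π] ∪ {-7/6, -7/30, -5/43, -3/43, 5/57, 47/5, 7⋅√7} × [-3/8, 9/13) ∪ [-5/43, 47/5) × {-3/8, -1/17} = ([-5/43, 47/5) × {-3/8, -1/17}) ∪ (ℝ × (-1/17, 7⋅π]) ∪ ({-7/6, -7/30, -5/43, -3/43, 5/57, 47/5, 7⋅√7} × [-3/8, 9/13))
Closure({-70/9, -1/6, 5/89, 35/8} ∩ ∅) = ∅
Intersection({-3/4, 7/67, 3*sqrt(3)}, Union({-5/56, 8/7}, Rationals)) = {-3/4, 7/67}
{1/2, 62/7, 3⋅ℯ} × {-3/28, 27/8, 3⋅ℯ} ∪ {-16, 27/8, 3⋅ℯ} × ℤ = ({-16, 27/8, 3⋅ℯ} × ℤ) ∪ ({1/2, 62/7, 3⋅ℯ} × {-3/28, 27/8, 3⋅ℯ})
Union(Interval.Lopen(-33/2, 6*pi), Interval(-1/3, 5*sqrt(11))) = Interval.Lopen(-33/2, 6*pi)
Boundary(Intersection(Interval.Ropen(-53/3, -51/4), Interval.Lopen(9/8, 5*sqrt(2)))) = EmptySet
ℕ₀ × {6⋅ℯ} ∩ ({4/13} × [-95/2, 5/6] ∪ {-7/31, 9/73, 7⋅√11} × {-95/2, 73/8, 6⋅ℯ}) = ∅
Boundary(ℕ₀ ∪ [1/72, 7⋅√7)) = {1/72, 7⋅√7} ∪ (ℕ₀ \ (1/72, 7⋅√7))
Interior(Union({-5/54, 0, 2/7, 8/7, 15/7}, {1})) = EmptySet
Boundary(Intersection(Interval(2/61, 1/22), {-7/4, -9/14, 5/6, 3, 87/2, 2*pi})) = EmptySet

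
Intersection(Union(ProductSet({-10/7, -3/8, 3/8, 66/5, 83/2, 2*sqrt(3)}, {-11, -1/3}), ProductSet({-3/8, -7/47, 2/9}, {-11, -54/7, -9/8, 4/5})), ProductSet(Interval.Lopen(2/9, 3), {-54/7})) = EmptySet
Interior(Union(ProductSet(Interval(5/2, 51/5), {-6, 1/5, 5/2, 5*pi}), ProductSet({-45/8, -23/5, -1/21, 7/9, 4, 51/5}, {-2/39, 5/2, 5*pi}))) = EmptySet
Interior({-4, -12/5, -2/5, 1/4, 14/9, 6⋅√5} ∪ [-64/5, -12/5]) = (-64/5, -12/5)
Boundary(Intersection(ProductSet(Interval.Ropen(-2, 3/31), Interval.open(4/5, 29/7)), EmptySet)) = EmptySet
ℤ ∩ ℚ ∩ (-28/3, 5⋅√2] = {-9, -8, …, 7}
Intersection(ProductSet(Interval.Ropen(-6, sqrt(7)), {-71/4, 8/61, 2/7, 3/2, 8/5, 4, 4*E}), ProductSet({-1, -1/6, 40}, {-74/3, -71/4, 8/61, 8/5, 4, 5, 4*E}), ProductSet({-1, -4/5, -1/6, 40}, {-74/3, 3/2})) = EmptySet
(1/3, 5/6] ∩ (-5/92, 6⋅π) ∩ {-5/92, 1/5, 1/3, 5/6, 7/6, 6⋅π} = {5/6}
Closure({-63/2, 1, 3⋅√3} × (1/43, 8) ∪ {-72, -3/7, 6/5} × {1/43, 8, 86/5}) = ({-72, -3/7, 6/5} × {1/43, 8, 86/5}) ∪ ({-63/2, 1, 3⋅√3} × [1/43, 8])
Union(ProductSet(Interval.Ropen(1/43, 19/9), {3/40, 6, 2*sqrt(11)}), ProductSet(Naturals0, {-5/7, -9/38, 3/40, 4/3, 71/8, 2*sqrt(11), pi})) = Union(ProductSet(Interval.Ropen(1/43, 19/9), {3/40, 6, 2*sqrt(11)}), ProductSet(Naturals0, {-5/7, -9/38, 3/40, 4/3, 71/8, 2*sqrt(11), pi}))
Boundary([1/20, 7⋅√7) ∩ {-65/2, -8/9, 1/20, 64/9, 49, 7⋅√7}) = {1/20, 64/9}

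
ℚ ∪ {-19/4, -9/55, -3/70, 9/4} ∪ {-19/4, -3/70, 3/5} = ℚ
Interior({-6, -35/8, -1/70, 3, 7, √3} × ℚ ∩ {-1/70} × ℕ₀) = ∅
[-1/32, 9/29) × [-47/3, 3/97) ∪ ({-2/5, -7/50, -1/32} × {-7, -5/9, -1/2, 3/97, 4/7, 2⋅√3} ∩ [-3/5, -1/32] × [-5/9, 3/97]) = ({-2/5, -7/50, -1/32} × {-5/9, -1/2, 3/97}) ∪ ([-1/32, 9/29) × [-47/3, 3/97))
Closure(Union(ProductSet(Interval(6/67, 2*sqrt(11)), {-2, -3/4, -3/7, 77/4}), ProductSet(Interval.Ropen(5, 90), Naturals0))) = Union(ProductSet(Interval(6/67, 2*sqrt(11)), {-2, -3/4, -3/7, 77/4}), ProductSet(Interval(5, 90), Naturals0))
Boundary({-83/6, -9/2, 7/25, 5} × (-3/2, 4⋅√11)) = {-83/6, -9/2, 7/25, 5} × [-3/2, 4⋅√11]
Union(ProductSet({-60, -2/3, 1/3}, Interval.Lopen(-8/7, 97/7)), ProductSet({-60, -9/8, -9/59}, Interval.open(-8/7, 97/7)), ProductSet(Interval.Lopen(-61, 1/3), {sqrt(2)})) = Union(ProductSet({-60, -9/8, -9/59}, Interval.open(-8/7, 97/7)), ProductSet({-60, -2/3, 1/3}, Interval.Lopen(-8/7, 97/7)), ProductSet(Interval.Lopen(-61, 1/3), {sqrt(2)}))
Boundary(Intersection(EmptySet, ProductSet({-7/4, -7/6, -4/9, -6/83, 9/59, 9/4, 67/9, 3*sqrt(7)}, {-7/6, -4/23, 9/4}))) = EmptySet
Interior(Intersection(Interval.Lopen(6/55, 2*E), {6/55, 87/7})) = EmptySet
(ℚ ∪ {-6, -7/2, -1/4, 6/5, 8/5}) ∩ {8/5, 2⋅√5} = {8/5}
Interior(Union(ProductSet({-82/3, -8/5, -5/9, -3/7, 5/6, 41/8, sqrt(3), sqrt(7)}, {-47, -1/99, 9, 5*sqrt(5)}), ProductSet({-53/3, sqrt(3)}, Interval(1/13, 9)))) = EmptySet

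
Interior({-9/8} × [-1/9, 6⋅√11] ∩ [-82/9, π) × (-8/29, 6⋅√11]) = ∅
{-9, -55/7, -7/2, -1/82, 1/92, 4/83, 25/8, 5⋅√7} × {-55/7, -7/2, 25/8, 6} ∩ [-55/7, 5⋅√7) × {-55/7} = {-55/7, -7/2, -1/82, 1/92, 4/83, 25/8} × {-55/7}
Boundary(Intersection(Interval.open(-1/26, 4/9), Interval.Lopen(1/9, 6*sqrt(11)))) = {1/9, 4/9}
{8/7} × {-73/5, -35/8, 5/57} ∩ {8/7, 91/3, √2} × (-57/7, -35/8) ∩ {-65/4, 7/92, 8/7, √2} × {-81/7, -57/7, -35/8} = ∅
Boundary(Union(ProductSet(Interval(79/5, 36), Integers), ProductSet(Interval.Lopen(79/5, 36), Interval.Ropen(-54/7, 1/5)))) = Union(ProductSet({79/5, 36}, Union(Integers, Interval(-54/7, 1/5))), ProductSet(Interval(79/5, 36), Union(Complement(Integers, Interval.open(-54/7, 1/5)), {-54/7, 1/5})))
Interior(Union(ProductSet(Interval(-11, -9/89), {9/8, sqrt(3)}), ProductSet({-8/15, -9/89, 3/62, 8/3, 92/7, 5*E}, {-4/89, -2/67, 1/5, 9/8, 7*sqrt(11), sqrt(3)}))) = EmptySet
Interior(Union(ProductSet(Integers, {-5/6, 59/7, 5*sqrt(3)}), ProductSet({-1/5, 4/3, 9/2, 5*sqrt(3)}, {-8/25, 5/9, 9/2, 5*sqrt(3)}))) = EmptySet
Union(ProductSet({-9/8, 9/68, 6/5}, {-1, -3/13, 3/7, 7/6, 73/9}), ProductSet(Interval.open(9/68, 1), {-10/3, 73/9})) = Union(ProductSet({-9/8, 9/68, 6/5}, {-1, -3/13, 3/7, 7/6, 73/9}), ProductSet(Interval.open(9/68, 1), {-10/3, 73/9}))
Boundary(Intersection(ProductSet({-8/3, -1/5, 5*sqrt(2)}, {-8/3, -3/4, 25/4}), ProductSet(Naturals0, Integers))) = EmptySet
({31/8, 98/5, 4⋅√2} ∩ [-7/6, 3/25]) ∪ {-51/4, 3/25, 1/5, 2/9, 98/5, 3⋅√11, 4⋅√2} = {-51/4, 3/25, 1/5, 2/9, 98/5, 3⋅√11, 4⋅√2}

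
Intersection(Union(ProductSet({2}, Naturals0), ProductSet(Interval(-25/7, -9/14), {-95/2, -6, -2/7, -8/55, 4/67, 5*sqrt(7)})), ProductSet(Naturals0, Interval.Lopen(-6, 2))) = ProductSet({2}, Range(0, 3, 1))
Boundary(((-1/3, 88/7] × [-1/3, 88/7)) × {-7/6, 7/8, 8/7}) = (({-1/3, 88/7} × [-1/3, 88/7]) ∪ ([-1/3, 88/7] × {-1/3, 88/7}) ∪ ((-1/3, 88/7] × [-1/3, 88/7))) × {-7/6, 7/8, 8/7}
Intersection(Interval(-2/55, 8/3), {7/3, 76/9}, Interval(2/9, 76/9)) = {7/3}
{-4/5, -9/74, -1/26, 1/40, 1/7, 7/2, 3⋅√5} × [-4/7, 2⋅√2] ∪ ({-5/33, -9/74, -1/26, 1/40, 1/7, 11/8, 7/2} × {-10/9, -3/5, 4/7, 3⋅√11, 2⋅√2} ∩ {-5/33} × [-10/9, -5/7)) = ({-5/33} × {-10/9}) ∪ ({-4/5, -9/74, -1/26, 1/40, 1/7, 7/2, 3⋅√5} × [-4/7, 2⋅√2])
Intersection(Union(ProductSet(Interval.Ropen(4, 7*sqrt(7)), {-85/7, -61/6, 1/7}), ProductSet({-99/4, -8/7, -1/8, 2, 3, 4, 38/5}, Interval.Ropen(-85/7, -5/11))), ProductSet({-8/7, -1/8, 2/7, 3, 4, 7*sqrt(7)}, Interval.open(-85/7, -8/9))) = ProductSet({-8/7, -1/8, 3, 4}, Interval.open(-85/7, -8/9))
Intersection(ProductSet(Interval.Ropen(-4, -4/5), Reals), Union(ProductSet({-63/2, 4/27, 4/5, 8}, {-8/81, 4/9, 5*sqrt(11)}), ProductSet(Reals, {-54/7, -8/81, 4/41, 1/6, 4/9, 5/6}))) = ProductSet(Interval.Ropen(-4, -4/5), {-54/7, -8/81, 4/41, 1/6, 4/9, 5/6})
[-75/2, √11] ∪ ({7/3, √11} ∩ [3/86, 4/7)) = [-75/2, √11]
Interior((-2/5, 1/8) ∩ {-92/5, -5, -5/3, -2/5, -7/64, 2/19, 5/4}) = ∅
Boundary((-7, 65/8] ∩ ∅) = ∅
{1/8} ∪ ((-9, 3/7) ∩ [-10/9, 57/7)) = [-10/9, 3/7)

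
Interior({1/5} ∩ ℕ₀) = ∅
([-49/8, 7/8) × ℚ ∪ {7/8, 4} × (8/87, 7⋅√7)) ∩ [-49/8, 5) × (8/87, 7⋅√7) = ({7/8, 4} × (8/87, 7⋅√7)) ∪ ([-49/8, 7/8) × (ℚ ∩ (8/87, 7⋅√7)))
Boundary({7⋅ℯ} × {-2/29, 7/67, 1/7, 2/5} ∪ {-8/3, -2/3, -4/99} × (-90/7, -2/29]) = ({7⋅ℯ} × {-2/29, 7/67, 1/7, 2/5}) ∪ ({-8/3, -2/3, -4/99} × [-90/7, -2/29])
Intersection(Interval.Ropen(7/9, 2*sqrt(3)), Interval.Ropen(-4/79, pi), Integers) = Range(1, 4, 1)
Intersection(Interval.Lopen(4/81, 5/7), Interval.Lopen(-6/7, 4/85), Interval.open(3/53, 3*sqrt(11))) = EmptySet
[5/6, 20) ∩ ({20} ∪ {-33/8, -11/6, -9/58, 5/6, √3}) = {5/6, √3}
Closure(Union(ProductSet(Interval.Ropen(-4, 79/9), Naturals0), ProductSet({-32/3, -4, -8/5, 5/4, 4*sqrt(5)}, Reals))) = Union(ProductSet({-32/3, -4, -8/5, 5/4, 4*sqrt(5)}, Reals), ProductSet(Interval(-4, 79/9), Naturals0))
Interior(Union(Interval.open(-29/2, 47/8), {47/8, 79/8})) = Interval.open(-29/2, 47/8)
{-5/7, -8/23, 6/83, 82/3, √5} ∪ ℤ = ℤ ∪ {-5/7, -8/23, 6/83, 82/3, √5}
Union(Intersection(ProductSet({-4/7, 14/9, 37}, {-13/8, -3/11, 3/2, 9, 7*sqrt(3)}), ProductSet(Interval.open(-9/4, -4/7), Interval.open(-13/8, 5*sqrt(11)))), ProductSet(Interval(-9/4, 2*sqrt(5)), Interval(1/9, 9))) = ProductSet(Interval(-9/4, 2*sqrt(5)), Interval(1/9, 9))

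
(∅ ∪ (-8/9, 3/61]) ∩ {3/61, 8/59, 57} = {3/61}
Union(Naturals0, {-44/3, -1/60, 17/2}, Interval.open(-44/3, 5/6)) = Union({17/2}, Interval.Ropen(-44/3, 5/6), Naturals0)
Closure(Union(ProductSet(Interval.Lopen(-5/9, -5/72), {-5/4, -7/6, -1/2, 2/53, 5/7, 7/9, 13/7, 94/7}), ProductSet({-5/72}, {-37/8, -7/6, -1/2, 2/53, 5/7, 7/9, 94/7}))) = Union(ProductSet({-5/72}, {-37/8, -7/6, -1/2, 2/53, 5/7, 7/9, 94/7}), ProductSet(Interval(-5/9, -5/72), {-5/4, -7/6, -1/2, 2/53, 5/7, 7/9, 13/7, 94/7}))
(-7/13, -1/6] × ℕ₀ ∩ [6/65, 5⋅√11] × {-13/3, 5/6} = ∅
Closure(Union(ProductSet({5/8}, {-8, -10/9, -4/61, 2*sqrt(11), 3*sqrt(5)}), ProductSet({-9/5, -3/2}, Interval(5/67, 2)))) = Union(ProductSet({5/8}, {-8, -10/9, -4/61, 2*sqrt(11), 3*sqrt(5)}), ProductSet({-9/5, -3/2}, Interval(5/67, 2)))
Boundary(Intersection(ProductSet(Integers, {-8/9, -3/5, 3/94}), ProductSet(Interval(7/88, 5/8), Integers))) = EmptySet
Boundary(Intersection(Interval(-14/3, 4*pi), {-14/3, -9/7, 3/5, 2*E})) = {-14/3, -9/7, 3/5, 2*E}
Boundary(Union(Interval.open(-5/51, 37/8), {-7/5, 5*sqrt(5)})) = {-7/5, -5/51, 37/8, 5*sqrt(5)}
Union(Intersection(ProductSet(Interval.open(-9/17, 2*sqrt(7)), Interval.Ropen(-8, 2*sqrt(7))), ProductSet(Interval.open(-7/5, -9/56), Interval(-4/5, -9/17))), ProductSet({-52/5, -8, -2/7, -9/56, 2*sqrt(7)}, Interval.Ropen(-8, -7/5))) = Union(ProductSet({-52/5, -8, -2/7, -9/56, 2*sqrt(7)}, Interval.Ropen(-8, -7/5)), ProductSet(Interval.open(-9/17, -9/56), Interval(-4/5, -9/17)))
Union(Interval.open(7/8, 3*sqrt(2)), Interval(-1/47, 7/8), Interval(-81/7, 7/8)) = Interval.Ropen(-81/7, 3*sqrt(2))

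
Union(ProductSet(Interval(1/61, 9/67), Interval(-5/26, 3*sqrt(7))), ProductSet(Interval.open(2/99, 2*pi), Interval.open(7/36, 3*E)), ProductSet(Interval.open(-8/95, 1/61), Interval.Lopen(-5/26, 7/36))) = Union(ProductSet(Interval.open(-8/95, 1/61), Interval.Lopen(-5/26, 7/36)), ProductSet(Interval(1/61, 9/67), Interval(-5/26, 3*sqrt(7))), ProductSet(Interval.open(2/99, 2*pi), Interval.open(7/36, 3*E)))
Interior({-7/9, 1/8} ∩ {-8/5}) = ∅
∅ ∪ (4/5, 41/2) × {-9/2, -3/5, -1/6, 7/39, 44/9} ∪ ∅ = (4/5, 41/2) × {-9/2, -3/5, -1/6, 7/39, 44/9}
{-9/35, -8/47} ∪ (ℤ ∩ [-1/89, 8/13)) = {-9/35, -8/47} ∪ {0}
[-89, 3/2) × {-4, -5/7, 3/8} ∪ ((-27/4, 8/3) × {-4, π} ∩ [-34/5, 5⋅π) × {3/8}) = [-89, 3/2) × {-4, -5/7, 3/8}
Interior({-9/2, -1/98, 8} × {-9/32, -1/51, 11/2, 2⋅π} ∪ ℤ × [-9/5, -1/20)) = ∅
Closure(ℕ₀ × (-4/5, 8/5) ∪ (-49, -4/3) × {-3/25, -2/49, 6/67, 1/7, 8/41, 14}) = (ℕ₀ × [-4/5, 8/5]) ∪ ([-49, -4/3] × {-3/25, -2/49, 6/67, 1/7, 8/41, 14})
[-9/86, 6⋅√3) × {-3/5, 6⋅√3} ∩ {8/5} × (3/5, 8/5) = ∅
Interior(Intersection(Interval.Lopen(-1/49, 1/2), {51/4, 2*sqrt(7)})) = EmptySet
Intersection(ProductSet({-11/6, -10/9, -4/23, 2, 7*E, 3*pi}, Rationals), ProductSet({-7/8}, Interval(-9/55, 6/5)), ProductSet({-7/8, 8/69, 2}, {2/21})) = EmptySet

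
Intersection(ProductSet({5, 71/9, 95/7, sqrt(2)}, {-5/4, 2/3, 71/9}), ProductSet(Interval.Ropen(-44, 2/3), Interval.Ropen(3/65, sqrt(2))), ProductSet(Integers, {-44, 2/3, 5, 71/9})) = EmptySet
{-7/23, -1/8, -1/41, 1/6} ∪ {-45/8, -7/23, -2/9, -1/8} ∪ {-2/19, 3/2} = {-45/8, -7/23, -2/9, -1/8, -2/19, -1/41, 1/6, 3/2}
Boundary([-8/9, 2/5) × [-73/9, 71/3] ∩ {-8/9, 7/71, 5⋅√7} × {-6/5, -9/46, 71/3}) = {-8/9, 7/71} × {-6/5, -9/46, 71/3}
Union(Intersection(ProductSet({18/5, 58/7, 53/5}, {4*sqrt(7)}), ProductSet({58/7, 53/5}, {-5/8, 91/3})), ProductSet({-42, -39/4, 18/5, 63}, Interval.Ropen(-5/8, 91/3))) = ProductSet({-42, -39/4, 18/5, 63}, Interval.Ropen(-5/8, 91/3))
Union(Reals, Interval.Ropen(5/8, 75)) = Interval(-oo, oo)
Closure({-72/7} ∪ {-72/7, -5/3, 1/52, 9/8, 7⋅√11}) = {-72/7, -5/3, 1/52, 9/8, 7⋅√11}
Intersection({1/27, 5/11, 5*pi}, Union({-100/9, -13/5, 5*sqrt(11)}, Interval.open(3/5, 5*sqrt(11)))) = {5*pi}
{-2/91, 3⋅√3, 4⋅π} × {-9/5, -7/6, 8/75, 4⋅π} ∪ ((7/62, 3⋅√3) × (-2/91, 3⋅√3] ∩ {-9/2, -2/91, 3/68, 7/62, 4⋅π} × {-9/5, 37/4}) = {-2/91, 3⋅√3, 4⋅π} × {-9/5, -7/6, 8/75, 4⋅π}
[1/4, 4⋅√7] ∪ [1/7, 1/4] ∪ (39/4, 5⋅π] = [1/7, 5⋅π]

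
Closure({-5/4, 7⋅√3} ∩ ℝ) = {-5/4, 7⋅√3}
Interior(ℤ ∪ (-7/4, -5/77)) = ({-1} \ ℤ \ (-7/4, -5/77)) ∪ (ℤ \ ({-7/4, -5/77} ∪ (ℤ \ (-7/4, -5/77)))) ∪ ((-7/4, -5/77) \ ℤ \ (-7/4, -5/77)) ∪ ({-1} \ ({-7/4, -5/77} ∪ (ℤ \ (-7/4, -5/77))))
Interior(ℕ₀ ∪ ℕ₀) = ∅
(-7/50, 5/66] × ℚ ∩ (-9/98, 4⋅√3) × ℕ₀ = (-9/98, 5/66] × ℕ₀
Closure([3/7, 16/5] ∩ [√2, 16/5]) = [√2, 16/5]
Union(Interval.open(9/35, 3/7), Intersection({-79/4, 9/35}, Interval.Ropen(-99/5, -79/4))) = Interval.open(9/35, 3/7)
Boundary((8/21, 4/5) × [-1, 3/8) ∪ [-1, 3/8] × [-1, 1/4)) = ({-1, 3/8} × [-1, 1/4]) ∪ ({8/21, 4/5} × [-1, 3/8]) ∪ ([-1, 3/8] × {-1, 1/4}) ∪ ([8/21, 4/5] × {-1, 3/8})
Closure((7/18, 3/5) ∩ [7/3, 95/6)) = ∅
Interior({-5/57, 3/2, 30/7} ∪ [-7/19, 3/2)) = (-7/19, 3/2)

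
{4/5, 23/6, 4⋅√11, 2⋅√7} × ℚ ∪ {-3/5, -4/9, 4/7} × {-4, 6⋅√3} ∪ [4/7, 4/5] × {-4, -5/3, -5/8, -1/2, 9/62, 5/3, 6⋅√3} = ({-3/5, -4/9, 4/7} × {-4, 6⋅√3}) ∪ ({4/5, 23/6, 4⋅√11, 2⋅√7} × ℚ) ∪ ([4/7, 4/5] × {-4, -5/3, -5/8, -1/2, 9/62, 5/3, 6⋅√3})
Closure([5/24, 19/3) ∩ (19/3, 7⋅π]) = ∅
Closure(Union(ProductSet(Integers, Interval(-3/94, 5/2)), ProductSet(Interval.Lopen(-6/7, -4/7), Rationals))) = Union(ProductSet(Integers, Interval(-3/94, 5/2)), ProductSet(Interval(-6/7, -4/7), Reals))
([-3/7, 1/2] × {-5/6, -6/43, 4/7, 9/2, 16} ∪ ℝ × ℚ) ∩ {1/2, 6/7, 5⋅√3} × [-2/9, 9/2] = {1/2, 6/7, 5⋅√3} × (ℚ ∩ [-2/9, 9/2])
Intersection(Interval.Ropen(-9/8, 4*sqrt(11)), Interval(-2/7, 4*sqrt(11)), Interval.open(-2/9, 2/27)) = Interval.open(-2/9, 2/27)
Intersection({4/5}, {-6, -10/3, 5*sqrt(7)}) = EmptySet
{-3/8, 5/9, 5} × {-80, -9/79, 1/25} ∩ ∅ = ∅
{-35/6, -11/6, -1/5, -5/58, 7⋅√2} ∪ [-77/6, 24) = [-77/6, 24)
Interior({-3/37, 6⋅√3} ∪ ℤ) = ∅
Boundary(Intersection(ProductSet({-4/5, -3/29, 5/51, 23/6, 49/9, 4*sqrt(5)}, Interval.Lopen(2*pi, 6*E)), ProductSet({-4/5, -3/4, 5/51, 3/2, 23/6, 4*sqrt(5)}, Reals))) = ProductSet({-4/5, 5/51, 23/6, 4*sqrt(5)}, Interval(2*pi, 6*E))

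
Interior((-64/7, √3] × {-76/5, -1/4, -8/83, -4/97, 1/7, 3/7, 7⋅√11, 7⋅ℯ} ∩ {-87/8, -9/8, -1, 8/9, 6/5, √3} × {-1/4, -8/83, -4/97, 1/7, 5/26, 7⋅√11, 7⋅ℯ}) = ∅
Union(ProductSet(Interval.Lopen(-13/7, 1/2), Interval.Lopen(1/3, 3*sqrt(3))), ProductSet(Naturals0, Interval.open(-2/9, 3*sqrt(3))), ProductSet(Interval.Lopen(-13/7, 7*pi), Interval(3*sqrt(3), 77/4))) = Union(ProductSet(Interval.Lopen(-13/7, 1/2), Interval.Lopen(1/3, 3*sqrt(3))), ProductSet(Interval.Lopen(-13/7, 7*pi), Interval(3*sqrt(3), 77/4)), ProductSet(Naturals0, Interval.open(-2/9, 3*sqrt(3))))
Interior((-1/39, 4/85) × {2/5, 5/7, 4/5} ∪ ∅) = ∅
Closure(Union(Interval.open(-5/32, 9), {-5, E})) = Union({-5}, Interval(-5/32, 9))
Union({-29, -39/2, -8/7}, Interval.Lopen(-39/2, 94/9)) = Union({-29}, Interval(-39/2, 94/9))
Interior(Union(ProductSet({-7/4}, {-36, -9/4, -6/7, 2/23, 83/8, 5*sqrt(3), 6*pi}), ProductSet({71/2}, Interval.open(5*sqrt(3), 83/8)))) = EmptySet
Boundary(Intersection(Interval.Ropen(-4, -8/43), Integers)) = Range(-4, 0, 1)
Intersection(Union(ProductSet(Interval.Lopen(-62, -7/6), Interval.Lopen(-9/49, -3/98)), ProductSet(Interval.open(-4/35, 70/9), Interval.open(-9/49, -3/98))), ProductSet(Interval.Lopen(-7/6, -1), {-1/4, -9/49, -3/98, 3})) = EmptySet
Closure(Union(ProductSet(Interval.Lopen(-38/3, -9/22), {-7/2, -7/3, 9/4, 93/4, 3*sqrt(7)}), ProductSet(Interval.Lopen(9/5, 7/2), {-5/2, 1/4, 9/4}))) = Union(ProductSet(Interval(-38/3, -9/22), {-7/2, -7/3, 9/4, 93/4, 3*sqrt(7)}), ProductSet(Interval(9/5, 7/2), {-5/2, 1/4, 9/4}))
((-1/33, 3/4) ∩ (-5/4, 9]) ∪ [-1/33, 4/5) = [-1/33, 4/5)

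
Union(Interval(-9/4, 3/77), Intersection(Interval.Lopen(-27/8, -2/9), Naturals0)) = Interval(-9/4, 3/77)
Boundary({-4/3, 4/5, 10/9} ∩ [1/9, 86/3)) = {4/5, 10/9}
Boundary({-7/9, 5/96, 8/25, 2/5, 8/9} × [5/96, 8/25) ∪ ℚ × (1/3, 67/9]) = (ℝ × [1/3, 67/9]) ∪ ({-7/9, 5/96, 8/25, 2/5, 8/9} × [5/96, 8/25])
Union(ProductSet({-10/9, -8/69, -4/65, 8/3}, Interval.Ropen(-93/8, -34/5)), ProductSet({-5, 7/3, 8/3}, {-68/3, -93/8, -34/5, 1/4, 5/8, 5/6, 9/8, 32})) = Union(ProductSet({-5, 7/3, 8/3}, {-68/3, -93/8, -34/5, 1/4, 5/8, 5/6, 9/8, 32}), ProductSet({-10/9, -8/69, -4/65, 8/3}, Interval.Ropen(-93/8, -34/5)))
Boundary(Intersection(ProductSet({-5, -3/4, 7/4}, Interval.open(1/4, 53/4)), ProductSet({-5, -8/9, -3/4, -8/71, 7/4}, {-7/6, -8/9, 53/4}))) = EmptySet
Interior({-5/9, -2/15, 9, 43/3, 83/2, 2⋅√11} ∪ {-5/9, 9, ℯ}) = ∅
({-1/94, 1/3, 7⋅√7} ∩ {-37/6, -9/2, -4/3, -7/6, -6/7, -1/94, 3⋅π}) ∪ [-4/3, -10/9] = [-4/3, -10/9] ∪ {-1/94}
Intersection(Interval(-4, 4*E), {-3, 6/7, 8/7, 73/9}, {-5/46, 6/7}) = {6/7}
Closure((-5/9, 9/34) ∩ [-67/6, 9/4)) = [-5/9, 9/34]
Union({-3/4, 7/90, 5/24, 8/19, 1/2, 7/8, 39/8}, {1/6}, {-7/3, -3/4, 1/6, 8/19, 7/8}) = {-7/3, -3/4, 7/90, 1/6, 5/24, 8/19, 1/2, 7/8, 39/8}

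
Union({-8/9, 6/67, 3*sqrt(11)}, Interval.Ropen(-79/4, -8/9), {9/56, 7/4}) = Union({6/67, 9/56, 7/4, 3*sqrt(11)}, Interval(-79/4, -8/9))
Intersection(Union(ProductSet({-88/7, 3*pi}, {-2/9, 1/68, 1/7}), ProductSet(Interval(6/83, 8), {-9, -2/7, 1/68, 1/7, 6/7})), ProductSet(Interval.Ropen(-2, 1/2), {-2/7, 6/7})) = ProductSet(Interval.Ropen(6/83, 1/2), {-2/7, 6/7})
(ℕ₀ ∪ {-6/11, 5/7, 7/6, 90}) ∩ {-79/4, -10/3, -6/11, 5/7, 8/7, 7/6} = {-6/11, 5/7, 7/6}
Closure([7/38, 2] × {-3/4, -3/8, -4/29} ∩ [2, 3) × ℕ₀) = ∅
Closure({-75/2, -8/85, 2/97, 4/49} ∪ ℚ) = ℝ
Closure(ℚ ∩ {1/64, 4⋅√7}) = {1/64}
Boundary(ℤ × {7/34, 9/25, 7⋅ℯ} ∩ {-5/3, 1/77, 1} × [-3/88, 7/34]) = {1} × {7/34}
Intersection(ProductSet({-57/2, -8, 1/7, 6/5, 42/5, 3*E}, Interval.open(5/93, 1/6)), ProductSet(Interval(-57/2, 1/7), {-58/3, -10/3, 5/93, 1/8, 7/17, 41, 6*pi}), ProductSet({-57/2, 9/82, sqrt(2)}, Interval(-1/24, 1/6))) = ProductSet({-57/2}, {1/8})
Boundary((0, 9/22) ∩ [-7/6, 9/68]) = {0, 9/68}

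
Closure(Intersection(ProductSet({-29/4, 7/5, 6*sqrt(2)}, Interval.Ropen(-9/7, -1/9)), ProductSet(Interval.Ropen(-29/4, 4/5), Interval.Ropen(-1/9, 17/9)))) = EmptySet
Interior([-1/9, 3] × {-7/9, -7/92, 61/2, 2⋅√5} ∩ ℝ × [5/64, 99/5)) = ∅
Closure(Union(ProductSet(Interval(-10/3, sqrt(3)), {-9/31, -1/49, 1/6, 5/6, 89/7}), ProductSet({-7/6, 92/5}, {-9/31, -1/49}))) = Union(ProductSet({-7/6, 92/5}, {-9/31, -1/49}), ProductSet(Interval(-10/3, sqrt(3)), {-9/31, -1/49, 1/6, 5/6, 89/7}))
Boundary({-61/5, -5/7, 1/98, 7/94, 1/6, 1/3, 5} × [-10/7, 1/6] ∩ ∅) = ∅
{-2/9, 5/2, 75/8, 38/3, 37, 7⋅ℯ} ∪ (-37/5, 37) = (-37/5, 37]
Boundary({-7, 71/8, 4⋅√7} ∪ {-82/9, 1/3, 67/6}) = {-82/9, -7, 1/3, 71/8, 67/6, 4⋅√7}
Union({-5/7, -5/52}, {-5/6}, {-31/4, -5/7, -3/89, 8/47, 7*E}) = {-31/4, -5/6, -5/7, -5/52, -3/89, 8/47, 7*E}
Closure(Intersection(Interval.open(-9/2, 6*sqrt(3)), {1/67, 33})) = {1/67}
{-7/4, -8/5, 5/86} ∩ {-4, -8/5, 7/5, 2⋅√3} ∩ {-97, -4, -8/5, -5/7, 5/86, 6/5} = {-8/5}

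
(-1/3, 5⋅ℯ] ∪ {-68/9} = {-68/9} ∪ (-1/3, 5⋅ℯ]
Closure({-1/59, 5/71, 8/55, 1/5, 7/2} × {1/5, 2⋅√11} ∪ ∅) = {-1/59, 5/71, 8/55, 1/5, 7/2} × {1/5, 2⋅√11}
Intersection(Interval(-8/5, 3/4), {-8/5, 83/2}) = {-8/5}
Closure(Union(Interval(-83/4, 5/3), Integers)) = Union(Integers, Interval(-83/4, 5/3))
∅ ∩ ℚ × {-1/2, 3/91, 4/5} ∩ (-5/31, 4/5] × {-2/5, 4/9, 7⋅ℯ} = ∅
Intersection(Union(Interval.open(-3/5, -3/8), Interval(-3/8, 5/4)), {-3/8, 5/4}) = {-3/8, 5/4}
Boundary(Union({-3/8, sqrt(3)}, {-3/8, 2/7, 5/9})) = {-3/8, 2/7, 5/9, sqrt(3)}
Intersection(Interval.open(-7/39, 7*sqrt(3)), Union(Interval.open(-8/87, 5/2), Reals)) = Interval.open(-7/39, 7*sqrt(3))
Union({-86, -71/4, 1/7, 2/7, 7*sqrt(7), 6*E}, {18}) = {-86, -71/4, 1/7, 2/7, 18, 7*sqrt(7), 6*E}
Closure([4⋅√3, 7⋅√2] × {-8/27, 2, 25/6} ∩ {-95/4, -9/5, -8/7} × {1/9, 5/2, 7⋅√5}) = ∅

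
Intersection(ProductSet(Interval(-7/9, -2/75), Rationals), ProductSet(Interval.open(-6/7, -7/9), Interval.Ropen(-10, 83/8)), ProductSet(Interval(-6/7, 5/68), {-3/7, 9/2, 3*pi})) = EmptySet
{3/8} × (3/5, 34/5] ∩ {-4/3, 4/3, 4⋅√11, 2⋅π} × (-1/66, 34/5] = ∅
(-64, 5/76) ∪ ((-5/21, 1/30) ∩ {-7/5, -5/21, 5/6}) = (-64, 5/76)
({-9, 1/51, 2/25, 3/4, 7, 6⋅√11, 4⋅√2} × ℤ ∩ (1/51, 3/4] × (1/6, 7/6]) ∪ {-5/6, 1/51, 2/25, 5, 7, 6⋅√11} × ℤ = ({2/25, 3/4} × {1}) ∪ ({-5/6, 1/51, 2/25, 5, 7, 6⋅√11} × ℤ)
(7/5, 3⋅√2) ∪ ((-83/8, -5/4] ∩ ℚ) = (7/5, 3⋅√2) ∪ (ℚ ∩ (-83/8, -5/4])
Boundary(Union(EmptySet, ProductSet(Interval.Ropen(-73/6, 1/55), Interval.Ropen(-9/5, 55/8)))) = Union(ProductSet({-73/6, 1/55}, Interval(-9/5, 55/8)), ProductSet(Interval(-73/6, 1/55), {-9/5, 55/8}))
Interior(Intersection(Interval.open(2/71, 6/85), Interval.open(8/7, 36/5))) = EmptySet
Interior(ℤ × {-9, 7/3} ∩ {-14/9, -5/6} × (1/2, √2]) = ∅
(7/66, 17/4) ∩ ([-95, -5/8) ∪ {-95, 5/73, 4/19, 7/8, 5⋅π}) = {4/19, 7/8}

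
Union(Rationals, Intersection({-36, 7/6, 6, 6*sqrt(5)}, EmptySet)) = Rationals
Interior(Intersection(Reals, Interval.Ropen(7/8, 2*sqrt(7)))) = Interval.open(7/8, 2*sqrt(7))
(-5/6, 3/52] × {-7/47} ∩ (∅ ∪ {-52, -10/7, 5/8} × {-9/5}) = ∅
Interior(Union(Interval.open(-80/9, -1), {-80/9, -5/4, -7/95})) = Interval.open(-80/9, -1)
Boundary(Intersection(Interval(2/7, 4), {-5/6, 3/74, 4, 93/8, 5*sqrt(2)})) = {4}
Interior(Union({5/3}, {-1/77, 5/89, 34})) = EmptySet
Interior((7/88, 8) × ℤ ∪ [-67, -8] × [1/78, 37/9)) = (-67, -8) × (1/78, 37/9)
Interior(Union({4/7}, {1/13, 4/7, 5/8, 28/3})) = EmptySet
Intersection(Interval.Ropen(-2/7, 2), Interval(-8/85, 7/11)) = Interval(-8/85, 7/11)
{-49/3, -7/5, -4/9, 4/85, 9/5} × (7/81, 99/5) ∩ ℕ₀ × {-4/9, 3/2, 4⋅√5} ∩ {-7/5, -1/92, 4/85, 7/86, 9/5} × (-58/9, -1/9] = ∅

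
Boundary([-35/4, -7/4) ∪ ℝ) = ∅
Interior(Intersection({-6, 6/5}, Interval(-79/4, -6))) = EmptySet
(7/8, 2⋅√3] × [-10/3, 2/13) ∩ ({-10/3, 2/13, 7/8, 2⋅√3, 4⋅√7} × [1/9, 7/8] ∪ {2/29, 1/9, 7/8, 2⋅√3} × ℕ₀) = {2⋅√3} × ({0} ∪ [1/9, 2/13))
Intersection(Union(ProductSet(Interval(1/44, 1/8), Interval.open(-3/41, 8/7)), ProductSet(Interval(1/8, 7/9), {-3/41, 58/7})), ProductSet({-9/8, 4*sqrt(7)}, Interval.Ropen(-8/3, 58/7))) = EmptySet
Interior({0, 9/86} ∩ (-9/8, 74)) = ∅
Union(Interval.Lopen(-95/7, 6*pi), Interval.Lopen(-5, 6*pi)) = Interval.Lopen(-95/7, 6*pi)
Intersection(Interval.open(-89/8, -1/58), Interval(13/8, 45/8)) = EmptySet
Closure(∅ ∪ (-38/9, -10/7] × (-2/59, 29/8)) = ({-38/9, -10/7} × [-2/59, 29/8]) ∪ ([-38/9, -10/7] × {-2/59, 29/8}) ∪ ((-38/9, -10/7] × (-2/59, 29/8))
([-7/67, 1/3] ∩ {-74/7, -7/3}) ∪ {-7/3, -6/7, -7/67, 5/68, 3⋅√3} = {-7/3, -6/7, -7/67, 5/68, 3⋅√3}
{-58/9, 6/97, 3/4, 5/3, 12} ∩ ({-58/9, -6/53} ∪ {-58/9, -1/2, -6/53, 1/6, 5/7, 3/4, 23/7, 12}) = {-58/9, 3/4, 12}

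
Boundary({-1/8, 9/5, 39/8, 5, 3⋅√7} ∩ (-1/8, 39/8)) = {9/5}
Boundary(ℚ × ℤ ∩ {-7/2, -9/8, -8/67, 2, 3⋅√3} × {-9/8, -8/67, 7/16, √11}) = ∅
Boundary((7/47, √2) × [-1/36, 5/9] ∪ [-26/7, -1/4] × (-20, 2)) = ({-26/7, -1/4} × [-20, 2]) ∪ ([-26/7, -1/4] × {-20, 2}) ∪ ({7/47, √2} × [-1/36, 5/9]) ∪ ([7/47, √2] × {-1/36, 5/9})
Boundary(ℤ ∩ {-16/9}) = ∅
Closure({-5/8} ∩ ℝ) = {-5/8}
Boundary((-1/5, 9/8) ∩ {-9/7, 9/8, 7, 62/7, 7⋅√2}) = ∅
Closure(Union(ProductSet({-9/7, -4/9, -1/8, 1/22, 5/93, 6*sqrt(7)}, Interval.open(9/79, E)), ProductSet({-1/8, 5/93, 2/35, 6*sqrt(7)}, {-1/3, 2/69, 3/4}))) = Union(ProductSet({-1/8, 5/93, 2/35, 6*sqrt(7)}, {-1/3, 2/69, 3/4}), ProductSet({-9/7, -4/9, -1/8, 1/22, 5/93, 6*sqrt(7)}, Interval(9/79, E)))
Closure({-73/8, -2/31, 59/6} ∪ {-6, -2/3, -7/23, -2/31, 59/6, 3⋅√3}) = {-73/8, -6, -2/3, -7/23, -2/31, 59/6, 3⋅√3}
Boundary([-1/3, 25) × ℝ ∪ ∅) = {-1/3, 25} × ℝ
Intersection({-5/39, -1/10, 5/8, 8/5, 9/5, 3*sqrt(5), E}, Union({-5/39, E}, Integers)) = {-5/39, E}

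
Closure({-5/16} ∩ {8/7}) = ∅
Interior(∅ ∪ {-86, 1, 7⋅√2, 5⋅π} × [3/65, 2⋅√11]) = ∅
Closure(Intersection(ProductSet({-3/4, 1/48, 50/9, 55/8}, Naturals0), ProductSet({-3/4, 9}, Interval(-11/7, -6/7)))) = EmptySet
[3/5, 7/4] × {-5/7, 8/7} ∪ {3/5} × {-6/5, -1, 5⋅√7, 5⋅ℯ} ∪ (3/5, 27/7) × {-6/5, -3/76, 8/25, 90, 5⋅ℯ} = ([3/5, 7/4] × {-5/7, 8/7}) ∪ ({3/5} × {-6/5, -1, 5⋅√7, 5⋅ℯ}) ∪ ((3/5, 27/7) × {-6/5, -3/76, 8/25, 90, 5⋅ℯ})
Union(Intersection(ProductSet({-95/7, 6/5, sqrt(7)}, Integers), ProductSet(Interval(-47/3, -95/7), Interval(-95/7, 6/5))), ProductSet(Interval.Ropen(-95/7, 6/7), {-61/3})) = Union(ProductSet({-95/7}, Range(-13, 2, 1)), ProductSet(Interval.Ropen(-95/7, 6/7), {-61/3}))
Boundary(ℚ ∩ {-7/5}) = {-7/5}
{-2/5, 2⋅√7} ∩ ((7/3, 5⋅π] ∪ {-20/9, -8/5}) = {2⋅√7}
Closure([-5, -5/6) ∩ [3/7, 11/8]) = ∅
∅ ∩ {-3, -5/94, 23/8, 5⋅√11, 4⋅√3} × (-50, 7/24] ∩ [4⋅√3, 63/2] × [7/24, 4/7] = ∅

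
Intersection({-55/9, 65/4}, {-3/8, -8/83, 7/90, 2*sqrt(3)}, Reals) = EmptySet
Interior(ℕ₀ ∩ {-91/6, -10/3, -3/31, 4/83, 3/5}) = ∅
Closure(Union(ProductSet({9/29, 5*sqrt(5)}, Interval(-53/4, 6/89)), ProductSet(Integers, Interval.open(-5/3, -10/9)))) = Union(ProductSet({9/29, 5*sqrt(5)}, Interval(-53/4, 6/89)), ProductSet(Integers, Interval(-5/3, -10/9)))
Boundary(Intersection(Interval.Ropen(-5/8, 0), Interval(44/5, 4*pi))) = EmptySet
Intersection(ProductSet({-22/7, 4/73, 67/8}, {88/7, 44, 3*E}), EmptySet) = EmptySet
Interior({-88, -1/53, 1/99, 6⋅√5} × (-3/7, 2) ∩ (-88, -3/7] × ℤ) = ∅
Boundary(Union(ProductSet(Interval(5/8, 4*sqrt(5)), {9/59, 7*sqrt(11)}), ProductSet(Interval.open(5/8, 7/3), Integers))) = Union(ProductSet(Interval(5/8, 7/3), Integers), ProductSet(Interval(5/8, 4*sqrt(5)), {9/59, 7*sqrt(11)}))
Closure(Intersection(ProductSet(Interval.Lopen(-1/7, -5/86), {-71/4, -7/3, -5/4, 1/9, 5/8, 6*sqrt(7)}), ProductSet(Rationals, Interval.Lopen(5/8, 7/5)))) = EmptySet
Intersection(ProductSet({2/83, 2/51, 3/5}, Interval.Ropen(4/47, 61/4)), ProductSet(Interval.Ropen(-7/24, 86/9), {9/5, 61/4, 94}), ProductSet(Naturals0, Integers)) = EmptySet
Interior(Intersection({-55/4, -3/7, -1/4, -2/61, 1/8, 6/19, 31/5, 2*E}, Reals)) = EmptySet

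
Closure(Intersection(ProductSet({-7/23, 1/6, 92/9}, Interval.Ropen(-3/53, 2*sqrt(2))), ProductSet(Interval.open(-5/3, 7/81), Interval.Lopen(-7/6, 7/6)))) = ProductSet({-7/23}, Interval(-3/53, 7/6))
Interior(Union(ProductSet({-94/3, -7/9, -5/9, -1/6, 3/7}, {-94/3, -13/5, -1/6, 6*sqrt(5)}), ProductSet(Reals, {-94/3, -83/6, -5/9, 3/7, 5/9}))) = EmptySet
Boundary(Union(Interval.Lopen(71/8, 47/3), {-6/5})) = {-6/5, 71/8, 47/3}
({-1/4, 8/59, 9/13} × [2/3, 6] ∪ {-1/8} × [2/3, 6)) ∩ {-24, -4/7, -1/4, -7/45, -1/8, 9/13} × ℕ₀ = ({-1/8} × {1, 2, …, 5}) ∪ ({-1/4, 9/13} × {1, 2, …, 6})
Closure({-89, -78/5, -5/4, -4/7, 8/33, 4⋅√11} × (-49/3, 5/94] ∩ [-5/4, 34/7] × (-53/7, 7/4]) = {-5/4, -4/7, 8/33} × [-53/7, 5/94]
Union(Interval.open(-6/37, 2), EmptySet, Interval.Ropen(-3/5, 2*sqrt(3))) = Interval.Ropen(-3/5, 2*sqrt(3))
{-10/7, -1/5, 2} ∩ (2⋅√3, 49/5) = ∅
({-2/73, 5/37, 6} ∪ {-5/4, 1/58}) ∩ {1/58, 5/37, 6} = {1/58, 5/37, 6}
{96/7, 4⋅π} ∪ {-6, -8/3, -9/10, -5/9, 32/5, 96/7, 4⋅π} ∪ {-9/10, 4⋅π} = {-6, -8/3, -9/10, -5/9, 32/5, 96/7, 4⋅π}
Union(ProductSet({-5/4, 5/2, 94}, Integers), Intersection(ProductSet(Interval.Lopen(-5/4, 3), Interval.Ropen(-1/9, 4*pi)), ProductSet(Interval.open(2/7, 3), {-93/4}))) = ProductSet({-5/4, 5/2, 94}, Integers)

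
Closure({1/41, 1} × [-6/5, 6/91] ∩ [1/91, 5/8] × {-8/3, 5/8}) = ∅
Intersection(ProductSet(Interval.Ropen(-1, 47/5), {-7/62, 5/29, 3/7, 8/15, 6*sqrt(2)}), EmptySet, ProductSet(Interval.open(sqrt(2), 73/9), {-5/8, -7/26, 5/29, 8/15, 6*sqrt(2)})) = EmptySet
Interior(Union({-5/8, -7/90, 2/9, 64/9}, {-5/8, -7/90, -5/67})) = EmptySet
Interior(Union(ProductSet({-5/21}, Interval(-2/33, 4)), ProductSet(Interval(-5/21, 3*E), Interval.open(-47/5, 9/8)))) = ProductSet(Interval.open(-5/21, 3*E), Interval.open(-47/5, 9/8))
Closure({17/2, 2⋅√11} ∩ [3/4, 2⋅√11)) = ∅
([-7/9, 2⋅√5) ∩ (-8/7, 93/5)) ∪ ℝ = (-∞, ∞)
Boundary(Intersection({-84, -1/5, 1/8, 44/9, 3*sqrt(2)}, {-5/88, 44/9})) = {44/9}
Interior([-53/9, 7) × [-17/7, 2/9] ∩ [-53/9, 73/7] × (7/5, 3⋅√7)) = ∅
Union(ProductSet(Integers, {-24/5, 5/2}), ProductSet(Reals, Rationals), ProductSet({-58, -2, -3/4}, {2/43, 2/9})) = ProductSet(Reals, Rationals)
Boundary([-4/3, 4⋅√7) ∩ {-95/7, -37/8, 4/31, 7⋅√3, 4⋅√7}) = {4/31}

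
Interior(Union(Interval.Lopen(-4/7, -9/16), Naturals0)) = Union(Complement(Interval.open(-4/7, -9/16), Complement(Naturals0, Interval.open(-4/7, -9/16))), Complement(Naturals0, Union(Complement(Naturals0, Interval.open(-4/7, -9/16)), {-4/7, -9/16})))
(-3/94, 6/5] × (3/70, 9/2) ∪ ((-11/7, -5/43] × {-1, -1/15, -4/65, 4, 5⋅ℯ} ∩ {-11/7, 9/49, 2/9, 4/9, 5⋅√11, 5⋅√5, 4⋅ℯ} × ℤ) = (-3/94, 6/5] × (3/70, 9/2)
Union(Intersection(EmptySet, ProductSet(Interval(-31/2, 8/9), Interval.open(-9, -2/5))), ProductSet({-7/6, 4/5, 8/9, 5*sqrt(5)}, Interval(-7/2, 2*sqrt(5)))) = ProductSet({-7/6, 4/5, 8/9, 5*sqrt(5)}, Interval(-7/2, 2*sqrt(5)))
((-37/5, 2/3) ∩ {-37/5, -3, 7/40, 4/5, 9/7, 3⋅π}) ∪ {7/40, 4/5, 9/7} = {-3, 7/40, 4/5, 9/7}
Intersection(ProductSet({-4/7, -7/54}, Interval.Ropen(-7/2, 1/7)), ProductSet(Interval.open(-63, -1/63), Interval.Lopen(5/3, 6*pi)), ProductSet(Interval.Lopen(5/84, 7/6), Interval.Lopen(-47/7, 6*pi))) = EmptySet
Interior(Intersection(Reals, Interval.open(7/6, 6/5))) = Interval.open(7/6, 6/5)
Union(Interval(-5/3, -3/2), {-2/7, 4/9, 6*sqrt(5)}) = Union({-2/7, 4/9, 6*sqrt(5)}, Interval(-5/3, -3/2))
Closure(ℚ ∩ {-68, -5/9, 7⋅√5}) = {-68, -5/9}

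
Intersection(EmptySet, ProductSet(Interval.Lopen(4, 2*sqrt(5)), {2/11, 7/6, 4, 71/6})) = EmptySet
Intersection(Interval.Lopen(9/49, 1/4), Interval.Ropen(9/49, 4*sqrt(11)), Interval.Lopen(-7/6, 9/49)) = EmptySet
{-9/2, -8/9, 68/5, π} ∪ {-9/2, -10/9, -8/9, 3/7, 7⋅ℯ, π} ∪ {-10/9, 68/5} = {-9/2, -10/9, -8/9, 3/7, 68/5, 7⋅ℯ, π}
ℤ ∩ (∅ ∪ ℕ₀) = ℕ₀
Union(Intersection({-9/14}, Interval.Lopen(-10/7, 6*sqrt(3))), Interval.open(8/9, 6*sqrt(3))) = Union({-9/14}, Interval.open(8/9, 6*sqrt(3)))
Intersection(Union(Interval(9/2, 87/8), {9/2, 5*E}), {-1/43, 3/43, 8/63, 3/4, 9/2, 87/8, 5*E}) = {9/2, 87/8, 5*E}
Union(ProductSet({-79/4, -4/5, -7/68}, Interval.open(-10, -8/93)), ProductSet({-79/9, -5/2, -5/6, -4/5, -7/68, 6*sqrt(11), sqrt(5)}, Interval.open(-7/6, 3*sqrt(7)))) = Union(ProductSet({-79/4, -4/5, -7/68}, Interval.open(-10, -8/93)), ProductSet({-79/9, -5/2, -5/6, -4/5, -7/68, 6*sqrt(11), sqrt(5)}, Interval.open(-7/6, 3*sqrt(7))))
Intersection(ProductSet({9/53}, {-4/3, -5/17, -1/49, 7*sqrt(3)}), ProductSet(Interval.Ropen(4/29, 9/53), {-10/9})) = EmptySet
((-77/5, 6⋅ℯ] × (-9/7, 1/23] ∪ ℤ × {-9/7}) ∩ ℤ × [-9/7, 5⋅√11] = (ℤ × {-9/7}) ∪ ({-15, -14, …, 16} × (-9/7, 1/23])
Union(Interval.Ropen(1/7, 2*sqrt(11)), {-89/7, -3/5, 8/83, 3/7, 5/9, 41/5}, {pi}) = Union({-89/7, -3/5, 8/83, 41/5}, Interval.Ropen(1/7, 2*sqrt(11)))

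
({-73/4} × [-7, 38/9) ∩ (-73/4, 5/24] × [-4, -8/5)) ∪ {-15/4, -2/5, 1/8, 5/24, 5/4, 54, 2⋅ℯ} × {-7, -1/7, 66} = {-15/4, -2/5, 1/8, 5/24, 5/4, 54, 2⋅ℯ} × {-7, -1/7, 66}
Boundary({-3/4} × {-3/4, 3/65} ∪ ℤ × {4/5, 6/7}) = (ℤ × {4/5, 6/7}) ∪ ({-3/4} × {-3/4, 3/65})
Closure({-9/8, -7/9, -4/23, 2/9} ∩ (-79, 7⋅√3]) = {-9/8, -7/9, -4/23, 2/9}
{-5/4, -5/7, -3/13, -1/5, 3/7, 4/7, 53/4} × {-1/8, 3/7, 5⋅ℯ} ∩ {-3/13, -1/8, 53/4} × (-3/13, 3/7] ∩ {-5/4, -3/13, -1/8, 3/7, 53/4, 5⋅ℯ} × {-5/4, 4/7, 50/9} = ∅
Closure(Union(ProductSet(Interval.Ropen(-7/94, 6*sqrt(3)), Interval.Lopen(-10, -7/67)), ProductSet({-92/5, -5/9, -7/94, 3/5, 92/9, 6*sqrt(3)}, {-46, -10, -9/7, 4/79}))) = Union(ProductSet({-7/94, 6*sqrt(3)}, Interval(-10, -7/67)), ProductSet({-92/5, -5/9, -7/94, 3/5, 92/9, 6*sqrt(3)}, {-46, -10, -9/7, 4/79}), ProductSet(Interval(-7/94, 6*sqrt(3)), {-10, -7/67}), ProductSet(Interval.Ropen(-7/94, 6*sqrt(3)), Interval.Lopen(-10, -7/67)))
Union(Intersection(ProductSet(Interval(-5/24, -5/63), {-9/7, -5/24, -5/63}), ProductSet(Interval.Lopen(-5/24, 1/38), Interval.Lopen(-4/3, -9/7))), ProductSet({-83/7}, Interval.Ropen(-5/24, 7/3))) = Union(ProductSet({-83/7}, Interval.Ropen(-5/24, 7/3)), ProductSet(Interval.Lopen(-5/24, -5/63), {-9/7}))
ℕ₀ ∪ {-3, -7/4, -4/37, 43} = {-3, -7/4, -4/37} ∪ ℕ₀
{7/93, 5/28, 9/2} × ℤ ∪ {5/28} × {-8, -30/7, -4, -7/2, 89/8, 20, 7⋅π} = ({7/93, 5/28, 9/2} × ℤ) ∪ ({5/28} × {-8, -30/7, -4, -7/2, 89/8, 20, 7⋅π})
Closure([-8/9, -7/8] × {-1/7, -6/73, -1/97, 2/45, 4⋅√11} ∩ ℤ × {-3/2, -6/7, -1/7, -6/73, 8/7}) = ∅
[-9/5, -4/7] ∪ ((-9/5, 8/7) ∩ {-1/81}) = [-9/5, -4/7] ∪ {-1/81}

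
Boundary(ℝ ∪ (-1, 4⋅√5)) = ∅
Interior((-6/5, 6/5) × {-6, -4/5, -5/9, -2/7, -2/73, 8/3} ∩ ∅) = ∅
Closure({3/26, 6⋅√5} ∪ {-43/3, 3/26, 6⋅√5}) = {-43/3, 3/26, 6⋅√5}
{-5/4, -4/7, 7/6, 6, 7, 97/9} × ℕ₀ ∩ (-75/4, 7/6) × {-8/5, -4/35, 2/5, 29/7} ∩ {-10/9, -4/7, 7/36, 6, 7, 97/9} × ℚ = ∅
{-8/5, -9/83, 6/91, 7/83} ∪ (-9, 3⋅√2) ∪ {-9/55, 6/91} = (-9, 3⋅√2)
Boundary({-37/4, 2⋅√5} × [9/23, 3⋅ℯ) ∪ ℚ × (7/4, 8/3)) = (ℝ × [7/4, 8/3]) ∪ ({-37/4, 2⋅√5} × [9/23, 3⋅ℯ])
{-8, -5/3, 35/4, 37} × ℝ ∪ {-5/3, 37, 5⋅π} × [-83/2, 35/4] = ({-8, -5/3, 35/4, 37} × ℝ) ∪ ({-5/3, 37, 5⋅π} × [-83/2, 35/4])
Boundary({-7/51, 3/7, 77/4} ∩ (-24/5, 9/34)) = {-7/51}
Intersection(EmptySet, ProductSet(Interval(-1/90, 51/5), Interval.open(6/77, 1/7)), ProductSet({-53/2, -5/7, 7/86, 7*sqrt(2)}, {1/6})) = EmptySet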